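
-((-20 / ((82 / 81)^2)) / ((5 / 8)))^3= 144603922678272 / 4750104241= 30442.26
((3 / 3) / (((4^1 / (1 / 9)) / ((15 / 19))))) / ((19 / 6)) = 5 / 722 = 0.01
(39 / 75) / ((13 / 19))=0.76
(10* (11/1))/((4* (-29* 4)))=-55/232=-0.24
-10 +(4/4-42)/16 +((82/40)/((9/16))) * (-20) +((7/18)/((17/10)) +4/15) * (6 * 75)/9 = -16505/272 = -60.68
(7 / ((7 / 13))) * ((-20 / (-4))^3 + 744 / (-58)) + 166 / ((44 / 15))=1514.83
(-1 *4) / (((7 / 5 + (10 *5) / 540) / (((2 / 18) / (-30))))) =4 / 403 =0.01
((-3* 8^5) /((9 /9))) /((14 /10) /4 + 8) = -1966080 /167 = -11772.93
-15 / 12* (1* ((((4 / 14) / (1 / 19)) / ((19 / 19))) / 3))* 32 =-1520 / 21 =-72.38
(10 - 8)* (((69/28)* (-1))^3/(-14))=2.14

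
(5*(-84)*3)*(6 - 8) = 2520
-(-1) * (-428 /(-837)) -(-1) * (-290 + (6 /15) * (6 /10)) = -6052528 /20925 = -289.25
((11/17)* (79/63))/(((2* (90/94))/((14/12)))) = 40843/82620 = 0.49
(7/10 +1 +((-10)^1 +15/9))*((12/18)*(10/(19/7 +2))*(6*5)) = -27860/99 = -281.41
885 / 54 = 295 / 18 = 16.39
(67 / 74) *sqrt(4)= 67 / 37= 1.81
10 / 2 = 5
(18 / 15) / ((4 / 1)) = 3 / 10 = 0.30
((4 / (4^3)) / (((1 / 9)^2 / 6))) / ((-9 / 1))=-27 / 8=-3.38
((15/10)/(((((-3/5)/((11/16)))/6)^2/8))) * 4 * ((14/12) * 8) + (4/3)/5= 317629/15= 21175.27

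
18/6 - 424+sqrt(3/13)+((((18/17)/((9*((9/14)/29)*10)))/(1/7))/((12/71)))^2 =sqrt(39)/13+1309323781/21068100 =62.63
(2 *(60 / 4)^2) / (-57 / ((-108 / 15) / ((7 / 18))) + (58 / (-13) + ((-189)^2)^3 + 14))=1263600 / 127987609773929117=0.00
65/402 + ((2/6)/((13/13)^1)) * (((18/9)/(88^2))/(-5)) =209711/1297120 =0.16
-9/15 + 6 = 27/5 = 5.40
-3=-3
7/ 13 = 0.54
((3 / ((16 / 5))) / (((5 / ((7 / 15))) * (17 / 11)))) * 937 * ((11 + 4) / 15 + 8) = 649341 / 1360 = 477.46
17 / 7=2.43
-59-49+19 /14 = -1493 /14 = -106.64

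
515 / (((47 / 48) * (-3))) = -8240 / 47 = -175.32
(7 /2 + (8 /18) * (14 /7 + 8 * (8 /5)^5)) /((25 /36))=4688054 /78125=60.01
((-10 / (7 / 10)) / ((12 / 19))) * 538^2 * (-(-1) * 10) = -1374859000 / 21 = -65469476.19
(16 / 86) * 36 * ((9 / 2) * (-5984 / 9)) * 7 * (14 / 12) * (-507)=82973309.02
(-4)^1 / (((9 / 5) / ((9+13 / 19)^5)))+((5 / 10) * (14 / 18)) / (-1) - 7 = -8436572818127 / 44569782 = -189289.08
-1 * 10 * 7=-70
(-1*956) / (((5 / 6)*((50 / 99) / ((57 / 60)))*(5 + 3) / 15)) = -4046031 / 1000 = -4046.03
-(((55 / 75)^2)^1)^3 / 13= -1771561 / 148078125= -0.01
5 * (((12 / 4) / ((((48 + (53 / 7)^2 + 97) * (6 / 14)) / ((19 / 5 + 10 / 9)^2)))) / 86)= 16752463 / 345304620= 0.05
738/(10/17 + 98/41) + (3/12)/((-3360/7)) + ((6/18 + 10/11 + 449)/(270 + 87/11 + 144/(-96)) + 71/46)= 11658325645621/46456894080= 250.95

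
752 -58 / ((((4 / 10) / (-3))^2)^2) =-1462109 / 8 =-182763.62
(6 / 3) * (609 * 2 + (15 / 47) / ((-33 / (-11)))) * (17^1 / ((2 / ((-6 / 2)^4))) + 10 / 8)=157955509 / 94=1680377.76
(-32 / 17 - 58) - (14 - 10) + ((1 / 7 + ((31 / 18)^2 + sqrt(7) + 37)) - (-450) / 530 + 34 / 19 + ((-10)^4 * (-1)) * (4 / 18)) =-87100341971 / 38825892 + sqrt(7) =-2240.71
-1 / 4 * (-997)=997 / 4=249.25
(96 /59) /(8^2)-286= -33745 /118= -285.97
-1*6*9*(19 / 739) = -1026 / 739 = -1.39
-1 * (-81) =81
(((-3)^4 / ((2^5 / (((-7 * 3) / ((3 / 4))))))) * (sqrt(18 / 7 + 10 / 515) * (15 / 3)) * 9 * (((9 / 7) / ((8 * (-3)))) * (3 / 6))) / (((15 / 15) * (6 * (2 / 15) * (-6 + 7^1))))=54675 * sqrt(336707) / 184576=171.89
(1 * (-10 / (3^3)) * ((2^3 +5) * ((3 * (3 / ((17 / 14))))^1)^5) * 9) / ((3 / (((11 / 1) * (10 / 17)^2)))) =-504598846752000 / 410338673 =-1229713.11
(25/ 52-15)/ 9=-755/ 468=-1.61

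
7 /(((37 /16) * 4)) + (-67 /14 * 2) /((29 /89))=-214947 /7511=-28.62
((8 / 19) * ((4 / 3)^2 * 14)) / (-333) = -1792 / 56943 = -0.03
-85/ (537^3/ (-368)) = 31280/ 154854153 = 0.00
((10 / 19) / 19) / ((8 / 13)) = 65 / 1444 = 0.05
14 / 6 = 7 / 3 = 2.33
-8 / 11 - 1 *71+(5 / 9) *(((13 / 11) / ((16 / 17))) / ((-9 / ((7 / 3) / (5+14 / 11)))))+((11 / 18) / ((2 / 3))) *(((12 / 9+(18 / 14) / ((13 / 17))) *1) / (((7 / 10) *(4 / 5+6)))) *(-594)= -13313132946097 / 31956292368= -416.60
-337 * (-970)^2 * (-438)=138882485400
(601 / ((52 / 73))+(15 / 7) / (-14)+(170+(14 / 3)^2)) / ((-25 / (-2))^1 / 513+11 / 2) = 1353312867 / 7221032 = 187.41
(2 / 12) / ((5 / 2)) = 1 / 15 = 0.07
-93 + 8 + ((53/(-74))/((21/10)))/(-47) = -3103850/36519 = -84.99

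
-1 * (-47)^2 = -2209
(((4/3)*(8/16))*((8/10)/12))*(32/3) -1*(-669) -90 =78229/135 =579.47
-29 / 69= -0.42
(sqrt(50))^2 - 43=7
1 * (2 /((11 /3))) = 6 /11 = 0.55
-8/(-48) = 1/6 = 0.17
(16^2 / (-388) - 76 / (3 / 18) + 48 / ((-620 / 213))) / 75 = -7113812 / 1127625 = -6.31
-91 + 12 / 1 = -79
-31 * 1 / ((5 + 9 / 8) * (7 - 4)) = -248 / 147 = -1.69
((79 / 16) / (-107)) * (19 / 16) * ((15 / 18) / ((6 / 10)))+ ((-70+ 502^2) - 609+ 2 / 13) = 1610925387887 / 6409728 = 251325.08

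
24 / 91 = 0.26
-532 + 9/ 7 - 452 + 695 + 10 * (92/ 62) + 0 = -59214/ 217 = -272.88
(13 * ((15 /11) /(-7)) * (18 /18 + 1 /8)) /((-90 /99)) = 351 /112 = 3.13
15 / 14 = 1.07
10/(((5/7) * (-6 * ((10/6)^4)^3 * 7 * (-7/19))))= 3365793/1708984375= 0.00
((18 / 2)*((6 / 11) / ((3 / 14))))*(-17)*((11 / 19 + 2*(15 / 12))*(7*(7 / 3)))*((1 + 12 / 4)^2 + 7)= -94147326 / 209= -450465.67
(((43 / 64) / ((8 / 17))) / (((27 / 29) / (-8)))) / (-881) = 21199 / 1522368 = 0.01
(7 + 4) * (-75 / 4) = -825 / 4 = -206.25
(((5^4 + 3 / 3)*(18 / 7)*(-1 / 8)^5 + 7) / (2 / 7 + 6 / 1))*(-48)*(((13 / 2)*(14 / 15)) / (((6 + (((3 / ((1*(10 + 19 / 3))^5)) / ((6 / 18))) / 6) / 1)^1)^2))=-2894207608640663323243781 / 323560970699468229066240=-8.94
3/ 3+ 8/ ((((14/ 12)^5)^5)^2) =1804931292867130259105425457373301639598257/ 1798465042647412146620280340569649349251249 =1.00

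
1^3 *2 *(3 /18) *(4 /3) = 4 /9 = 0.44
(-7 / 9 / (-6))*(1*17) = 119 / 54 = 2.20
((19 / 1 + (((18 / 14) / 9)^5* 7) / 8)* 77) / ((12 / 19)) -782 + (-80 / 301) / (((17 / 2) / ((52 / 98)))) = 12311242417 / 8023456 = 1534.41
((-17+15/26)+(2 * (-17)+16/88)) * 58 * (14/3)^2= -81673396/1287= -63460.29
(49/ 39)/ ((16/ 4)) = 0.31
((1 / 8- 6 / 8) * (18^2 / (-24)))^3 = 2460375 / 4096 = 600.68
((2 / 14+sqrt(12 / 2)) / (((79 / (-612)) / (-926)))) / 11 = 566712 / 6083+566712 * sqrt(6) / 869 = 1690.58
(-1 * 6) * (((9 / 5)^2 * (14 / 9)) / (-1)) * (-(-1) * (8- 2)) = 4536 / 25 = 181.44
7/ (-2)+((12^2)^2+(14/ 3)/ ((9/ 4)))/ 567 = 1012693/ 30618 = 33.08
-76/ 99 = -0.77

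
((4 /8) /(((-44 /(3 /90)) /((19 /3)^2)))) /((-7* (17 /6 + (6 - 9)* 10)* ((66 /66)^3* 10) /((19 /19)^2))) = -0.00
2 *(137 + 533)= 1340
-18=-18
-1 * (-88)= 88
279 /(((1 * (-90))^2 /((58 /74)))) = 899 /33300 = 0.03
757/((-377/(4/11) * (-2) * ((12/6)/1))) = 757/4147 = 0.18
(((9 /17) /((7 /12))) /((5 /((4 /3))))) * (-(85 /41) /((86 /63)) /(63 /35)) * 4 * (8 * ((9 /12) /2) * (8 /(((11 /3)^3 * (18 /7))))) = -362880 /2346553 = -0.15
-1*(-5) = 5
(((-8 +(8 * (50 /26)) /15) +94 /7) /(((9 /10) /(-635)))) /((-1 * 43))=11188700 /105651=105.90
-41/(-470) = 41/470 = 0.09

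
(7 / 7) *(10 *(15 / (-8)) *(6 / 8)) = -225 / 16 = -14.06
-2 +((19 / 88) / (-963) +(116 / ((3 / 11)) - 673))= -249.67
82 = 82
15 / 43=0.35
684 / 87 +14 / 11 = 2914 / 319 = 9.13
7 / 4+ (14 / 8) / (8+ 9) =63 / 34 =1.85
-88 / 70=-1.26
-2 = -2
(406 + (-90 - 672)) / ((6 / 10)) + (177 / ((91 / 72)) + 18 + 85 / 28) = -432.25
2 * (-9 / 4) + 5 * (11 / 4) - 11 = -1.75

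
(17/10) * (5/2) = 17/4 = 4.25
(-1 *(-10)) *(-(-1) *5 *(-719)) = -35950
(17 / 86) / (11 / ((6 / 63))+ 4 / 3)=0.00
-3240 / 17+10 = -3070 / 17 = -180.59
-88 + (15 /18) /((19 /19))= -523 /6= -87.17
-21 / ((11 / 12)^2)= -3024 / 121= -24.99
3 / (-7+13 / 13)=-1 / 2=-0.50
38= 38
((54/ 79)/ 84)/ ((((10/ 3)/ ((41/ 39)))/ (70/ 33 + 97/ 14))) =514263/ 22142120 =0.02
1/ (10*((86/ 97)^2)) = 9409/ 73960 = 0.13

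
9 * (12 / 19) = 108 / 19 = 5.68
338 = 338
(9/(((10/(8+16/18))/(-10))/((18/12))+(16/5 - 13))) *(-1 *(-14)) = -1008/79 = -12.76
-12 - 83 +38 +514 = 457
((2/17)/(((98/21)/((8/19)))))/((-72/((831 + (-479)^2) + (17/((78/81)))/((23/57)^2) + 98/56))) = -6337352897/186586764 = -33.96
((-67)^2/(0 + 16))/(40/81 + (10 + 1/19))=6908571/259696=26.60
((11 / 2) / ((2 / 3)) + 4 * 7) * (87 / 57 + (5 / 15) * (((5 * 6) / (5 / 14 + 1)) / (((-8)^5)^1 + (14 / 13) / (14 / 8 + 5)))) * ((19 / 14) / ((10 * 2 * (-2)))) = -2417836633 / 1288169344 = -1.88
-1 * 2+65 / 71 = -77 / 71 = -1.08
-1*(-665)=665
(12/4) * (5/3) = 5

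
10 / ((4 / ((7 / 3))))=35 / 6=5.83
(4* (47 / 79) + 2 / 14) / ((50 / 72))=3.63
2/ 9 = 0.22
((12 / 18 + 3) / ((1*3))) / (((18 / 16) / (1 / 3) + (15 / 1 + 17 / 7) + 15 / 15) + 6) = 616 / 14013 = 0.04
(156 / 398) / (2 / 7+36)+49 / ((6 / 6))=1238650 / 25273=49.01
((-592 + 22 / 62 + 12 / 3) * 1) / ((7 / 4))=-72868 / 217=-335.80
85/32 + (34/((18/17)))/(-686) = 257771/98784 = 2.61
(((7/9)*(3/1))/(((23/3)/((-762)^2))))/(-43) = -4064508/989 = -4109.71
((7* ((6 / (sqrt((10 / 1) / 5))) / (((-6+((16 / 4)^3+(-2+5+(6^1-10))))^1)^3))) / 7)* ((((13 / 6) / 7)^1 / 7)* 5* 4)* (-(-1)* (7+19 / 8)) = 1625* sqrt(2) / 12099276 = 0.00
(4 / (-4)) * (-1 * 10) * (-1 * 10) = -100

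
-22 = -22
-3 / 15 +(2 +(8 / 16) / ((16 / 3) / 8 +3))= 213 / 110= 1.94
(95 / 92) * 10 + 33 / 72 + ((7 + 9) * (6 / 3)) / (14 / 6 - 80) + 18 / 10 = 7827829 / 643080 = 12.17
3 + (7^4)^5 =79792266297612004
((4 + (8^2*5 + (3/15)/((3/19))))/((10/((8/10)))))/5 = 9758/1875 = 5.20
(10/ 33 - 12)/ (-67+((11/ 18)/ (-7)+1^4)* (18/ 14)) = 0.18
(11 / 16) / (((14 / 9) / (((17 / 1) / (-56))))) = -1683 / 12544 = -0.13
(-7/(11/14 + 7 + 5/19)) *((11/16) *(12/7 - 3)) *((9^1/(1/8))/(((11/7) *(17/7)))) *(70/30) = 1231713/36397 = 33.84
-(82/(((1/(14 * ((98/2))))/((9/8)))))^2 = -16019205489/4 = -4004801372.25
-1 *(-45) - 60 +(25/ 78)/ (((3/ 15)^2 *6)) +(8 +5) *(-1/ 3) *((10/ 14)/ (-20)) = -22129/ 1638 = -13.51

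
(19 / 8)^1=19 / 8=2.38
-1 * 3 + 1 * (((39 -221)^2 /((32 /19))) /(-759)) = -175555 /6072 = -28.91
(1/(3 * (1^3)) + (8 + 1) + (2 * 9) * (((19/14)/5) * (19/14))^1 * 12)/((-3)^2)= 65342/6615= 9.88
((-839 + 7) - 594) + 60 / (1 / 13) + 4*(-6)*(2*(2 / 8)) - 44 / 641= -421822 / 641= -658.07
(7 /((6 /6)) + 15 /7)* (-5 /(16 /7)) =-20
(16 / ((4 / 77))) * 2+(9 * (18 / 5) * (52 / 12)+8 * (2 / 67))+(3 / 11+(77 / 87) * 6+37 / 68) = 762.77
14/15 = 0.93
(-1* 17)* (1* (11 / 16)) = -187 / 16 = -11.69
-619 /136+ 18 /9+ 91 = 88.45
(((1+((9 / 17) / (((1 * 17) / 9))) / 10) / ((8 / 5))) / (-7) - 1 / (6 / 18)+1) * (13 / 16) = -880191 / 517888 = -1.70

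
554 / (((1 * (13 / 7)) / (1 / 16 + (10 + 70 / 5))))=746515 / 104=7178.03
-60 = -60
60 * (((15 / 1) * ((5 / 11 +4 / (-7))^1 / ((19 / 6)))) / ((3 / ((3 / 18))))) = -2700 / 1463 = -1.85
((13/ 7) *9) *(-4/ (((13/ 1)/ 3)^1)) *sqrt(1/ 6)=-18 *sqrt(6)/ 7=-6.30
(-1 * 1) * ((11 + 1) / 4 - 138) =135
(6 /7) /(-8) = -3 /28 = -0.11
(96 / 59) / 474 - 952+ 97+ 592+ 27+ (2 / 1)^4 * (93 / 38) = -196.84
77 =77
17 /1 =17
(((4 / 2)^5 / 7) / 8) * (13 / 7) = 52 / 49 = 1.06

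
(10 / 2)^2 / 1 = 25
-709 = -709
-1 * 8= -8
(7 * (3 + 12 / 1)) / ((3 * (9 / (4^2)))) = 62.22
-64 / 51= -1.25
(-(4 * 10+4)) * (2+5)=-308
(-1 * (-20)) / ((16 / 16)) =20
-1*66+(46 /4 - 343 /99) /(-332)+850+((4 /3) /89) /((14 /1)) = 32106618583 /40953528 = 783.98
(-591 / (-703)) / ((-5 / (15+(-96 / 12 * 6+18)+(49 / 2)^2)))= -1383531 / 14060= -98.40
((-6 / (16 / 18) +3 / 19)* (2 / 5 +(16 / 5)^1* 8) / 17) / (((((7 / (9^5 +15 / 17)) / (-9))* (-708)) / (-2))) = 2162.26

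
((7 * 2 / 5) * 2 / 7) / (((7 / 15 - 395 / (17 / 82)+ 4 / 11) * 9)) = -0.00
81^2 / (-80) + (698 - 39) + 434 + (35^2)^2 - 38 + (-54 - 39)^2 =120819759 / 80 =1510246.99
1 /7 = 0.14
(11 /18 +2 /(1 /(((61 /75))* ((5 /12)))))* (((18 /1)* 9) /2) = 104.40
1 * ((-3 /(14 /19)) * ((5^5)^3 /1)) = -1739501953125 /14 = -124250139508.93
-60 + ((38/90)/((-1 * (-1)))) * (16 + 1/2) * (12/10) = -1291/25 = -51.64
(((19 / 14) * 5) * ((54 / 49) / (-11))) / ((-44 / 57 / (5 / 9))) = 81225 / 166012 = 0.49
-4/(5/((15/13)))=-12/13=-0.92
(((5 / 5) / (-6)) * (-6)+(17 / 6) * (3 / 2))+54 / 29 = 825 / 116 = 7.11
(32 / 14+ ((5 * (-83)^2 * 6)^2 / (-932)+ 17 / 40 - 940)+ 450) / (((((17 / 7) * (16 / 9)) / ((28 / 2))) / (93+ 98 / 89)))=-315509832101285325 / 22561856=-13984214423.73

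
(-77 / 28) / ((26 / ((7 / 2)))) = -77 / 208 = -0.37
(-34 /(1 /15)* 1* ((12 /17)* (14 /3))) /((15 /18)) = -2016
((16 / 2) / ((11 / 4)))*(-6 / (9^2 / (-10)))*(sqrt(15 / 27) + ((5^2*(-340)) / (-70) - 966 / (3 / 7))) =-3184640 / 693 + 640*sqrt(5) / 891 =-4593.83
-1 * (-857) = 857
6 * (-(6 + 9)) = -90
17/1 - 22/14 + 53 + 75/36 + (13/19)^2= 2152399/30324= 70.98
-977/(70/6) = -2931/35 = -83.74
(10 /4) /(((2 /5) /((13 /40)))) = 65 /32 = 2.03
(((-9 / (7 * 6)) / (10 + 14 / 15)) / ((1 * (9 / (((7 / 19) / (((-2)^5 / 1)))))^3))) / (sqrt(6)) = 245 * sqrt(6) / 35827858538496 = 0.00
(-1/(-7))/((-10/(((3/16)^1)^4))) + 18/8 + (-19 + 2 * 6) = -21790801/4587520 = -4.75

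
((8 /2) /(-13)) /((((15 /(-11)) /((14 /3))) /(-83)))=-87.40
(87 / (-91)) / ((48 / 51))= -1479 / 1456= -1.02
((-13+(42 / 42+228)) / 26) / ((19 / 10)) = 1080 / 247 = 4.37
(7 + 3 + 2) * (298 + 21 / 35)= 17916 / 5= 3583.20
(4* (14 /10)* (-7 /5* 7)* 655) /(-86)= 89866 /215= 417.98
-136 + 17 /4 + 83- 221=-1079 /4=-269.75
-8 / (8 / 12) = -12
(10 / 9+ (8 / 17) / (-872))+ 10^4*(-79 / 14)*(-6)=39524619647 / 116739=338572.54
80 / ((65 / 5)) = 80 / 13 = 6.15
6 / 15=2 / 5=0.40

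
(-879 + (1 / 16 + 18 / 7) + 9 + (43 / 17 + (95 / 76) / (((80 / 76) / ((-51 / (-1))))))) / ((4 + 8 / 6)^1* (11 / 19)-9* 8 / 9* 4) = 43643133 / 1568896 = 27.82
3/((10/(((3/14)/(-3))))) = -3/140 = -0.02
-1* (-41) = 41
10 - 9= 1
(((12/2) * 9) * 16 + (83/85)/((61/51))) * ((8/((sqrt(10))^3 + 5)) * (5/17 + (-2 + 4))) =-2110152/25925 + 4220304 * sqrt(10)/25925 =433.39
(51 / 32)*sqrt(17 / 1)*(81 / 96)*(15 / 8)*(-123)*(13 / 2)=-33027345*sqrt(17) / 16384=-8311.48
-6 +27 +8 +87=116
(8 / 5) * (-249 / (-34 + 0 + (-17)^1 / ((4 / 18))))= 3984 / 1105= 3.61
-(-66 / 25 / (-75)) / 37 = -22 / 23125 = -0.00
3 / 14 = 0.21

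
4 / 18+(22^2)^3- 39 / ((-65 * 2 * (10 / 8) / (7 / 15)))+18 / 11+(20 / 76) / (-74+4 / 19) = 1967113023551297 / 17349750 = 113379905.97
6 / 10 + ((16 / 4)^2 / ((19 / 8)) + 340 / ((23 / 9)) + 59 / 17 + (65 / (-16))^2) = 1524833177 / 9509120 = 160.35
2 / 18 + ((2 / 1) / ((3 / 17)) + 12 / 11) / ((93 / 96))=12.94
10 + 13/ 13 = 11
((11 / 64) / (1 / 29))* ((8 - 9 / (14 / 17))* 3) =-39237 / 896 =-43.79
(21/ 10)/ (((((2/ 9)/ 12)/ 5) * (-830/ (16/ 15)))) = -1512/ 2075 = -0.73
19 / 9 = 2.11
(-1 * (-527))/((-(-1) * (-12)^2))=527/144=3.66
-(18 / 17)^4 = -1.26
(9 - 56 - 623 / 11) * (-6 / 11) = 6840 / 121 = 56.53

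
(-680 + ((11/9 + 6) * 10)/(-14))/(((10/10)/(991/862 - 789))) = 29314516955/54306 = 539802.54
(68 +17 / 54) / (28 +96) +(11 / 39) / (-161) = 0.55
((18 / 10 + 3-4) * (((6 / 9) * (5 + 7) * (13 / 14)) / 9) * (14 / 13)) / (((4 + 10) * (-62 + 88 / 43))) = -0.00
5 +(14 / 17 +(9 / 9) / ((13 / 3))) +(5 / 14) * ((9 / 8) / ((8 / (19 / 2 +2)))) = 2626431 / 396032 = 6.63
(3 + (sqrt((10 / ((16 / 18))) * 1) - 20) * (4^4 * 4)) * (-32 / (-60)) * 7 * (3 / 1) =-1146712 / 5 + 86016 * sqrt(5) / 5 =-190874.88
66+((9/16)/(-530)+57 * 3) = 2009751/8480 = 237.00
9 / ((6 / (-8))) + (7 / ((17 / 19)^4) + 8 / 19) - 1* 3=-5802624 / 1586899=-3.66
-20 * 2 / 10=-4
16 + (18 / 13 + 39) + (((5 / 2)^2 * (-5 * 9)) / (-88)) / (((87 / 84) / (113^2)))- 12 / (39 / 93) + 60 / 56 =9157282349 / 232232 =39431.61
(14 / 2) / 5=7 / 5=1.40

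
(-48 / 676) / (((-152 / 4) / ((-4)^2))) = 0.03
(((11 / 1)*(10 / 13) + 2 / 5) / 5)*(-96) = -170.14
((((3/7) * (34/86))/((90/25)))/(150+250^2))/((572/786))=2227/2157315160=0.00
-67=-67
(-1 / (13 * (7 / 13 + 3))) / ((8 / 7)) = -7 / 368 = -0.02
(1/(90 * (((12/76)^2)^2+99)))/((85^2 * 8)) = 130321/67115475720000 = 0.00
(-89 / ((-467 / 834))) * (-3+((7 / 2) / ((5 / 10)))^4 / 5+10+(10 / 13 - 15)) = 2281929918 / 30355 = 75174.76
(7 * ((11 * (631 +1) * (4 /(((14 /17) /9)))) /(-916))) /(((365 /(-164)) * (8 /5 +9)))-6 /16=695100333 /7088008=98.07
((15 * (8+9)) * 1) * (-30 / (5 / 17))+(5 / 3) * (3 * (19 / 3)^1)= -77935 / 3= -25978.33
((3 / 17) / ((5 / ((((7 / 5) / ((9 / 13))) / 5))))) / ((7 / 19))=247 / 6375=0.04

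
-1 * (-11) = 11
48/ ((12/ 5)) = 20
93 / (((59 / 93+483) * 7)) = 0.03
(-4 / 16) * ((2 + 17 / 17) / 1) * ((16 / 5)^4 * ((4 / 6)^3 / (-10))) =65536 / 28125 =2.33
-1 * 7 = -7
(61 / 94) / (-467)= -61 / 43898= -0.00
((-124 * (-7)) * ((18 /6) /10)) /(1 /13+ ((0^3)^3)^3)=16926 /5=3385.20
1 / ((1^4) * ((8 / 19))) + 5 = 59 / 8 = 7.38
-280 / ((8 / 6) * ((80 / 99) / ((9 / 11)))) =-1701 / 8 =-212.62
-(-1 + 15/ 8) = -7/ 8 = -0.88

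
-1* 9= -9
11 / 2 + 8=27 / 2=13.50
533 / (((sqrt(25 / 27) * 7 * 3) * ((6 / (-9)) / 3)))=-4797 * sqrt(3) / 70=-118.69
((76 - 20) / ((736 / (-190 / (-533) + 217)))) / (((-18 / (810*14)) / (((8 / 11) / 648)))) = -411355 / 35178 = -11.69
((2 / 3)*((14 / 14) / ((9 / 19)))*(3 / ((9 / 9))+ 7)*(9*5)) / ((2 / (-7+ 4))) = -950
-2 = -2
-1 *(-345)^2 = -119025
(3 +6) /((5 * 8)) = 9 /40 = 0.22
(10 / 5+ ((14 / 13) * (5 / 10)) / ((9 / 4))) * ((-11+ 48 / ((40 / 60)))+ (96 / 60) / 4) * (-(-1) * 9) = 80434 / 65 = 1237.45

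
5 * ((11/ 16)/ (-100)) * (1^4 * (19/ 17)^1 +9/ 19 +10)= -1287/ 3230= -0.40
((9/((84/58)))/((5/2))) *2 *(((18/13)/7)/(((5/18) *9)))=6264/15925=0.39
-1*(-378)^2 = -142884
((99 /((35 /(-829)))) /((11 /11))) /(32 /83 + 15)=-6811893 /44695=-152.41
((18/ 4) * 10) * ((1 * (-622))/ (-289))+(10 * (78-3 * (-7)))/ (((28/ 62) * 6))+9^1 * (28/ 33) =20910909/ 44506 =469.84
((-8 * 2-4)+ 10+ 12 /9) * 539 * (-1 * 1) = 14014 /3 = 4671.33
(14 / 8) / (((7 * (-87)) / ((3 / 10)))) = -0.00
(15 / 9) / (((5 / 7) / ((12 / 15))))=1.87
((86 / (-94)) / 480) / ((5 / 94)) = -0.04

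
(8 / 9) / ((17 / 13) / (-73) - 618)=-7592 / 5278491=-0.00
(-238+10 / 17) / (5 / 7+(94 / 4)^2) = -113008 / 263211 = -0.43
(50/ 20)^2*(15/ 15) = 25/ 4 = 6.25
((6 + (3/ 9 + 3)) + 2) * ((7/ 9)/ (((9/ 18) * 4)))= 119/ 27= 4.41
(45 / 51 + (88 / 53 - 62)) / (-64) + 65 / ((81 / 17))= 68057971 / 4670784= 14.57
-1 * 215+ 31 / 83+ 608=32650 / 83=393.37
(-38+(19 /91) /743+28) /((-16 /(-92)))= -15550553 /270452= -57.50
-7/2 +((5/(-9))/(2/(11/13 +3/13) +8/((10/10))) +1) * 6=895/414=2.16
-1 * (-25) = 25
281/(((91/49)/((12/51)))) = 7868/221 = 35.60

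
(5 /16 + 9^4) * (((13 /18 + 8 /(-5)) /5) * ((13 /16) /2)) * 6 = -2807.69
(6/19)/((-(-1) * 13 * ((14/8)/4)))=96/1729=0.06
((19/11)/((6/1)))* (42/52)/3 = 133/1716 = 0.08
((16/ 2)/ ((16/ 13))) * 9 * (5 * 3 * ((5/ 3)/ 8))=2925/ 16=182.81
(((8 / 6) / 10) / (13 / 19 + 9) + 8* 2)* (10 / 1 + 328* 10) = 7270571 / 138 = 52685.30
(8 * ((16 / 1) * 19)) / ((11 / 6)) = 14592 / 11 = 1326.55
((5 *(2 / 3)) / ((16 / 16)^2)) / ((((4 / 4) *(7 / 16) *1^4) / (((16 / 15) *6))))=1024 / 21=48.76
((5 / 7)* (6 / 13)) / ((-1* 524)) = -15 / 23842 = -0.00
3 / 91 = 0.03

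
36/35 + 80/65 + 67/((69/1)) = 101417/31395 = 3.23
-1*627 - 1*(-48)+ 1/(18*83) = -579.00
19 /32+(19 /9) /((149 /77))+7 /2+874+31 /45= 20976187 /23840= 879.87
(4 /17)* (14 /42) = 4 /51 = 0.08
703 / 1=703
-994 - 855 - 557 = -2406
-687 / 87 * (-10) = 2290 / 29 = 78.97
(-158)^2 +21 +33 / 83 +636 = 2126576 / 83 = 25621.40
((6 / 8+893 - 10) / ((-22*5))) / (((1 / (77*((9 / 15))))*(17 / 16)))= -29694 / 85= -349.34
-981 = -981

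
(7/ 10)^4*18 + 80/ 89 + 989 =442428201/ 445000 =994.22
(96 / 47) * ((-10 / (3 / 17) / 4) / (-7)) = 4.13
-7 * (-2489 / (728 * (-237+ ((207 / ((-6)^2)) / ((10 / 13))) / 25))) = -311125 / 3077113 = -0.10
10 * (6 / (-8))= -15 / 2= -7.50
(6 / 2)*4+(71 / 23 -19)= -90 / 23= -3.91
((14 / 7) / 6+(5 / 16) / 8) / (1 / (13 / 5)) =1859 / 1920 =0.97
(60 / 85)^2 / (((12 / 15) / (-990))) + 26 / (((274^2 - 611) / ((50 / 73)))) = -193737004660 / 314197621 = -616.61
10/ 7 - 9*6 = -368/ 7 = -52.57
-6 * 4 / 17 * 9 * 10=-2160 / 17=-127.06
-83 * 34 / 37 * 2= -5644 / 37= -152.54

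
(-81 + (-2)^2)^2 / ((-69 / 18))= -35574 / 23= -1546.70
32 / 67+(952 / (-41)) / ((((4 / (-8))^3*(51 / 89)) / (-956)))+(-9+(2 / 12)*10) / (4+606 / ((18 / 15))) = -1299923661106 / 4194669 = -309898.98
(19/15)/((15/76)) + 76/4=5719/225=25.42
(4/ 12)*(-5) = -5/ 3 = -1.67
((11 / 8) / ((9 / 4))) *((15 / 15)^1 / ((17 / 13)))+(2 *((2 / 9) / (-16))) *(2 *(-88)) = 1639 / 306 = 5.36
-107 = -107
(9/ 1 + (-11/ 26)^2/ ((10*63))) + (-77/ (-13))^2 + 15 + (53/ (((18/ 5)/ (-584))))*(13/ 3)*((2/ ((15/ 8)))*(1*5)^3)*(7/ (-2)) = 66641739580889/ 3832920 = 17386676.37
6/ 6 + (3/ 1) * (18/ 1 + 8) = 79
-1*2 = -2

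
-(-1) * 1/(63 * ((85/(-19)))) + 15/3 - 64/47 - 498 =-124424318/251685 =-494.37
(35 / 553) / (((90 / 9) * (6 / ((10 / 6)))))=5 / 2844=0.00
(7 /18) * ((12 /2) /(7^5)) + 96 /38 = 345763 /136857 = 2.53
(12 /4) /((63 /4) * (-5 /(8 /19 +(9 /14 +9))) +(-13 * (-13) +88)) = 16062 /1334083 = 0.01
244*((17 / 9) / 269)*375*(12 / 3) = 2074000 / 807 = 2570.01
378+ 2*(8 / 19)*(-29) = 6718 / 19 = 353.58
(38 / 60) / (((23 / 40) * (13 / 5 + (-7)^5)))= -190 / 2898759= -0.00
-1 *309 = -309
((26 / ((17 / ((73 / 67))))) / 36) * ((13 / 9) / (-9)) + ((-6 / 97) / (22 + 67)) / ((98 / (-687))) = -0.00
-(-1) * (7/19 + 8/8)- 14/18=101/171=0.59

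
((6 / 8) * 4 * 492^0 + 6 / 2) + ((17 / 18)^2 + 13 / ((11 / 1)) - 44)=-128041 / 3564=-35.93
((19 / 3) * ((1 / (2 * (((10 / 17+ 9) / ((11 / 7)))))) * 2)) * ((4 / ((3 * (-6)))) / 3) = -7106 / 92421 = -0.08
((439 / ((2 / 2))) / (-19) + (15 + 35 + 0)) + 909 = 17782 / 19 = 935.89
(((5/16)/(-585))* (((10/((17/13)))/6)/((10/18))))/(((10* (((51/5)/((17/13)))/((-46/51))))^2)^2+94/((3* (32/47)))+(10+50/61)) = -17070301/779039659970104829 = -0.00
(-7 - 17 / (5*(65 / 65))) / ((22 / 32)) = -832 / 55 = -15.13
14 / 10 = 7 / 5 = 1.40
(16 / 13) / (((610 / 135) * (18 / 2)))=0.03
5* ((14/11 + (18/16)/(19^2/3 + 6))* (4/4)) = 213725/33352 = 6.41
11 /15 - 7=-94 /15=-6.27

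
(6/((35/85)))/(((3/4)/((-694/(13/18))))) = -1698912/91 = -18669.36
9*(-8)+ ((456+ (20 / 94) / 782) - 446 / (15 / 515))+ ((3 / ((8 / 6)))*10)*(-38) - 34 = -872043766 / 55131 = -15817.67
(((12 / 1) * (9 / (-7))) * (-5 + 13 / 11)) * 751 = 44240.73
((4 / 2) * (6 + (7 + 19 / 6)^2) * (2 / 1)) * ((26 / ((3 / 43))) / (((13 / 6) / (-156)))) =-35212528 / 3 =-11737509.33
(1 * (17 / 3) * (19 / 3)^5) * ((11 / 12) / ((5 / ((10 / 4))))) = 463030513 / 17496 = 26464.94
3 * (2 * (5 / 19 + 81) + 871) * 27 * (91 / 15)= 48248109 / 95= 507874.83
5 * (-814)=-4070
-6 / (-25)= 6 / 25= 0.24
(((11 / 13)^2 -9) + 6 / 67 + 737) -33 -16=7697438 / 11323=679.81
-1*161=-161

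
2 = 2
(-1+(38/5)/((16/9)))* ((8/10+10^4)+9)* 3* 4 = 19669257/50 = 393385.14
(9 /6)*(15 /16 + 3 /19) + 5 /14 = 8513 /4256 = 2.00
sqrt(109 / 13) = sqrt(1417) / 13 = 2.90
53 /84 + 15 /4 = 92 /21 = 4.38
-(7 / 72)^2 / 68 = -49 / 352512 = -0.00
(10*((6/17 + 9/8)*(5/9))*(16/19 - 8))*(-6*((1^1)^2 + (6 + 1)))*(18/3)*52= 16723200/19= 880168.42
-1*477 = -477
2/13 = 0.15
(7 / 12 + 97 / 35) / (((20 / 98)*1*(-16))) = -9863 / 9600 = -1.03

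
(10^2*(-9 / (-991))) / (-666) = -50 / 36667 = -0.00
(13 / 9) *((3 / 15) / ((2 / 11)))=143 / 90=1.59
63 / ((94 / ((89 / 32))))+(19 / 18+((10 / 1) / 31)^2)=78663679 / 26016192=3.02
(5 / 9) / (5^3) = 1 / 225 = 0.00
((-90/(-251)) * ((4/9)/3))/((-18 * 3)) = -20/20331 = -0.00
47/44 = 1.07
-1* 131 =-131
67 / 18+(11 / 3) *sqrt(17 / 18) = 11 *sqrt(34) / 18+67 / 18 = 7.29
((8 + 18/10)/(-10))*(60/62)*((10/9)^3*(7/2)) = -34300/7533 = -4.55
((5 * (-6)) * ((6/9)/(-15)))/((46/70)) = 140/69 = 2.03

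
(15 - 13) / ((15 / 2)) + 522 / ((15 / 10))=5224 / 15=348.27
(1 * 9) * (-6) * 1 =-54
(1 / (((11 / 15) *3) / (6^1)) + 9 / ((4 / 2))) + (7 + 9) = 511 / 22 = 23.23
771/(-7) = -771/7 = -110.14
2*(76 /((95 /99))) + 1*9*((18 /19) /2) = 15453 /95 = 162.66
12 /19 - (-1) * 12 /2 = 126 /19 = 6.63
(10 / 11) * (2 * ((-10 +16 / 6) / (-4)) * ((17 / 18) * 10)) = 31.48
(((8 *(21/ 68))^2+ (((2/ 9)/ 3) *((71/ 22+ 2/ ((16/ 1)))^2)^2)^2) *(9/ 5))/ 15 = 11.23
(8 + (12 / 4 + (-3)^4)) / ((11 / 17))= 1564 / 11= 142.18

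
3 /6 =1 /2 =0.50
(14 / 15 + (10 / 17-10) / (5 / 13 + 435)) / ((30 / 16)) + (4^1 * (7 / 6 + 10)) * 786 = 35108.49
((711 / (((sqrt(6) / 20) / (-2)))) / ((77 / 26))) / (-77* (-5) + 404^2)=-123240* sqrt(6) / 12597277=-0.02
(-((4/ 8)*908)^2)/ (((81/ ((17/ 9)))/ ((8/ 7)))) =-28031776/ 5103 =-5493.20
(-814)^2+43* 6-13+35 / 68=45073223 / 68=662841.51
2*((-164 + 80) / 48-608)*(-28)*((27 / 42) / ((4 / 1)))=21951 / 4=5487.75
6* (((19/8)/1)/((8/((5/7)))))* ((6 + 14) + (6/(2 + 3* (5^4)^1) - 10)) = 668895/52556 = 12.73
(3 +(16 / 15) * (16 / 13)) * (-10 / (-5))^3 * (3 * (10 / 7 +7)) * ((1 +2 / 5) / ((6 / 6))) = 396952 / 325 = 1221.39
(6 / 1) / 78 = 1 / 13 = 0.08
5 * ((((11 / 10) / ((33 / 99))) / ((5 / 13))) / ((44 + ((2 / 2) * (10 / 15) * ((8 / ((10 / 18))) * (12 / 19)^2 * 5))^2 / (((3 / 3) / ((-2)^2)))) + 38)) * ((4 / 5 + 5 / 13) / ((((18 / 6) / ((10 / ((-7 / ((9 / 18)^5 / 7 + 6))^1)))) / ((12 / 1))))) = -12725454687 / 11300200688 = -1.13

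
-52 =-52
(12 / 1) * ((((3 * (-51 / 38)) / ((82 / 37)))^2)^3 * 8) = 98737058301010447463883 / 28604523374039209088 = 3451.80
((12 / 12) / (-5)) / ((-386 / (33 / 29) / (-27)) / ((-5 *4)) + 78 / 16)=-7128 / 151357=-0.05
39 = 39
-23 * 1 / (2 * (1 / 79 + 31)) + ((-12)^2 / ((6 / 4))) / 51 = 1.51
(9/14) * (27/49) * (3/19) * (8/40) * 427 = 44469/9310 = 4.78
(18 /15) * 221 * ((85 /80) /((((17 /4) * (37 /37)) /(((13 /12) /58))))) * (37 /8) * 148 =3933137 /4640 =847.66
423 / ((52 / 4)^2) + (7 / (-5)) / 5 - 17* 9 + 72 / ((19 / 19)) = -332833 / 4225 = -78.78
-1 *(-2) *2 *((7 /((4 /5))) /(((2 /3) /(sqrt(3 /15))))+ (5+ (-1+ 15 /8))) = 21 *sqrt(5) /2+ 47 /2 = 46.98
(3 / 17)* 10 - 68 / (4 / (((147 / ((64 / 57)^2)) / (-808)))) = 237314307 / 56262656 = 4.22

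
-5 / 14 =-0.36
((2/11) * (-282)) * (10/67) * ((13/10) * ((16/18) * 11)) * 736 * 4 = -57561088/201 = -286373.57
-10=-10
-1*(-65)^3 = 274625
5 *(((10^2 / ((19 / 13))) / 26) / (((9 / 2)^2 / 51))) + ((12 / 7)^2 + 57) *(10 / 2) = 8366405 / 25137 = 332.83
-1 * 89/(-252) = 89/252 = 0.35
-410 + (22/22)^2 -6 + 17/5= -2058/5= -411.60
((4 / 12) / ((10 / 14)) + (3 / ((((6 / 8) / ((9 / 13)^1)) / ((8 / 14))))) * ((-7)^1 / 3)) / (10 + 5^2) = -629 / 6825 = -0.09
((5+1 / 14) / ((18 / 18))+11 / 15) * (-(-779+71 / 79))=2497731 / 553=4516.69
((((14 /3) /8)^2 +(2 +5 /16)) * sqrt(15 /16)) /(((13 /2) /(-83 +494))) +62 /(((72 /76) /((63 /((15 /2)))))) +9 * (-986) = -124864 /15 +26167 * sqrt(15) /624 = -8161.86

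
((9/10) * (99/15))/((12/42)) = 2079/100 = 20.79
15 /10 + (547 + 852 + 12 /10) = 14017 /10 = 1401.70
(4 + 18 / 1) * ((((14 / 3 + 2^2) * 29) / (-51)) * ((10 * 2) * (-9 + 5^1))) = 8673.46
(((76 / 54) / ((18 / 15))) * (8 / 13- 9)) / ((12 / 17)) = -176035 / 12636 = -13.93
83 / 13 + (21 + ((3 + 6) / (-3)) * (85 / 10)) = 49 / 26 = 1.88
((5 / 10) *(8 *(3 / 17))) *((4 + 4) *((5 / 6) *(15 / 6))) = 200 / 17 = 11.76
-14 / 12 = -1.17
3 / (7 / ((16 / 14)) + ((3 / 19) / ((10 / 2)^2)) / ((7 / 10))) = 15960 / 32633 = 0.49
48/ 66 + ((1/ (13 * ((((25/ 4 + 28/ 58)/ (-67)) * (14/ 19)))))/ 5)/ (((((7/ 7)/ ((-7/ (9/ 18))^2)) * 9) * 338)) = 55121644/ 77213565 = 0.71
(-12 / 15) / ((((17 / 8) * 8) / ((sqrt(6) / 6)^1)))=-2 * sqrt(6) / 255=-0.02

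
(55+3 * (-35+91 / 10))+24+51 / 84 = 267 / 140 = 1.91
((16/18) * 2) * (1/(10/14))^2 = 784/225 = 3.48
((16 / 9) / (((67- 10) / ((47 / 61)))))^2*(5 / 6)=0.00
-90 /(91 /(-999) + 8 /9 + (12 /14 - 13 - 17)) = 629370 /198217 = 3.18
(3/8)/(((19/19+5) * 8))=0.01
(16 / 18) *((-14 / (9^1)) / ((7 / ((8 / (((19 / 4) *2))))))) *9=-256 / 171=-1.50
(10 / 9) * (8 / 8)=10 / 9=1.11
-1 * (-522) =522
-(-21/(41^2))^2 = -441/2825761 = -0.00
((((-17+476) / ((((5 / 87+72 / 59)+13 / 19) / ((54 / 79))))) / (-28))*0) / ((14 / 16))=0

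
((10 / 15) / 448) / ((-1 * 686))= -0.00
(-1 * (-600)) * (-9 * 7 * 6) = -226800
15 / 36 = 5 / 12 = 0.42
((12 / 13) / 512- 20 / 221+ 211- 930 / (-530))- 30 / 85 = 212.31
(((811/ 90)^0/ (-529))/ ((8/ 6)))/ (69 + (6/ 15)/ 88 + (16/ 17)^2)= -47685/ 2350679741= -0.00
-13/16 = -0.81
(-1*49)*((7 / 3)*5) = -1715 / 3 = -571.67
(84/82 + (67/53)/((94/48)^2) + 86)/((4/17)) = 1782080284/4800157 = 371.25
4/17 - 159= -2699/17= -158.76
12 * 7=84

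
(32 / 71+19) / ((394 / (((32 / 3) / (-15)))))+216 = 135931544 / 629415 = 215.96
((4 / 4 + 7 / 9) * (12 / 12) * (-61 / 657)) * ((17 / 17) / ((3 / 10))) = -9760 / 17739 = -0.55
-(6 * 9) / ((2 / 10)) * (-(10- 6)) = 1080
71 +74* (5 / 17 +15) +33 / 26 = 532183 / 442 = 1204.03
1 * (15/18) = 5/6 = 0.83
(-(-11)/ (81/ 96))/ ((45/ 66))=7744/ 405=19.12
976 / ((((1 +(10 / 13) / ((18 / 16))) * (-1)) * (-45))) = 12688 / 985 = 12.88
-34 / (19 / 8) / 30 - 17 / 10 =-1241 / 570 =-2.18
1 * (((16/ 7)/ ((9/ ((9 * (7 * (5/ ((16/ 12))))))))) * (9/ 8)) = 135/ 2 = 67.50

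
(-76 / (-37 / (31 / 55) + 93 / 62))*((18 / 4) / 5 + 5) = 139004 / 19885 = 6.99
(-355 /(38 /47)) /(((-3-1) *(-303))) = -16685 /46056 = -0.36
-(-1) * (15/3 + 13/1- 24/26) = 222/13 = 17.08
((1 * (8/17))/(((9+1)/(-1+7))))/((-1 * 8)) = -3/85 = -0.04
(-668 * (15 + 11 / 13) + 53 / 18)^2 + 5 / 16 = 24527355368545 / 219024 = 111984784.17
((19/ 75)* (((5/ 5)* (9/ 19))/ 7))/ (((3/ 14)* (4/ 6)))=0.12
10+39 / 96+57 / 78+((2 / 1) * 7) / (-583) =2695215 / 242528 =11.11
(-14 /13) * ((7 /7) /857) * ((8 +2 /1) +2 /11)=-1568 /122551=-0.01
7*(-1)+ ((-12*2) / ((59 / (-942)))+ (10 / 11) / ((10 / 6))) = 244499 / 649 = 376.73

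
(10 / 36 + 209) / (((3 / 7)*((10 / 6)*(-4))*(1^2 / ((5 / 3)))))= -26369 / 216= -122.08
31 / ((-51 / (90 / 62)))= -0.88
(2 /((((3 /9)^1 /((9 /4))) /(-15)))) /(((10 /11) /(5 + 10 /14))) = -8910 /7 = -1272.86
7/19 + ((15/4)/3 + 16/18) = 1715/684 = 2.51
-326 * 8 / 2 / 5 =-1304 / 5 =-260.80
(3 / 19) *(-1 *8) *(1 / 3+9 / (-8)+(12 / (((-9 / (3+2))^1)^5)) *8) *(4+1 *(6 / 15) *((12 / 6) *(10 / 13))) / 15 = 3698636 / 1620567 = 2.28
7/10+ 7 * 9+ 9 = 727/10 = 72.70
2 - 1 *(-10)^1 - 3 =9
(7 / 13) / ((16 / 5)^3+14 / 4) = 1750 / 117871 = 0.01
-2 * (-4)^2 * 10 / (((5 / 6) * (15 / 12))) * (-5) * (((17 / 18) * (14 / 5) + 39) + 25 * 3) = 2687488 / 15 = 179165.87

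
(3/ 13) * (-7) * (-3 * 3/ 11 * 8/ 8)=1.32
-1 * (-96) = 96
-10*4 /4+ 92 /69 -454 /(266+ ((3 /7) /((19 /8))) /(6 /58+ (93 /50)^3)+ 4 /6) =-10.37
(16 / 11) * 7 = 112 / 11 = 10.18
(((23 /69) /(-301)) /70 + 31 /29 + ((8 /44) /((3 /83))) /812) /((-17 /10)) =-0.63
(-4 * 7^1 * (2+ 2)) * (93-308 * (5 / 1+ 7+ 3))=507024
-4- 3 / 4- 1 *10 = -59 / 4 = -14.75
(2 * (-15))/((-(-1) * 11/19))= -570/11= -51.82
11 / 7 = 1.57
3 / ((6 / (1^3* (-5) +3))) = -1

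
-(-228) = 228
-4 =-4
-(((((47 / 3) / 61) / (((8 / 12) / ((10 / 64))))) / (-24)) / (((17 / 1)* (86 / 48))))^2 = -55225 / 8144311422976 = -0.00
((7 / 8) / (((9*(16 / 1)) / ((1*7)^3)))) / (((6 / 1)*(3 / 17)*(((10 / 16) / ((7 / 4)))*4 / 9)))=285719 / 23040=12.40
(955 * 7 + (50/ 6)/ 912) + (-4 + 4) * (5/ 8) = 18290185/ 2736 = 6685.01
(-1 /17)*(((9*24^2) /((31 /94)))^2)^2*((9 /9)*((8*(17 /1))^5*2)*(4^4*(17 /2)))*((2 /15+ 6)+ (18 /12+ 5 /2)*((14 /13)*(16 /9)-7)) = 620253063703642998065595978775944757248 /60028865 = 10332580229588598719392680000000.00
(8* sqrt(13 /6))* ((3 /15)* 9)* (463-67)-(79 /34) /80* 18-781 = -1062871 /1360+4752* sqrt(78) /5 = 7612.18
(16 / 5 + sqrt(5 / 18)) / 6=sqrt(10) / 36 + 8 / 15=0.62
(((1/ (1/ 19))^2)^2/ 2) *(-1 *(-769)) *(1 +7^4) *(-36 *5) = -21664878416820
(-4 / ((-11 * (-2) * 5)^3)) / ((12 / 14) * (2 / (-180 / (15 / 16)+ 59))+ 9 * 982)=-931 / 2737922236500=-0.00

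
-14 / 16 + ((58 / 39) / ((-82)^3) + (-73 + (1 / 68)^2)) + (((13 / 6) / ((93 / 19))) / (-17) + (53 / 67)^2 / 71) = -73.89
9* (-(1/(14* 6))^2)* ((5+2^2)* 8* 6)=-27/49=-0.55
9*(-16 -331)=-3123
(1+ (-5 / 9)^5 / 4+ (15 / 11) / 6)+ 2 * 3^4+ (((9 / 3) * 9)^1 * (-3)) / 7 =2757938165 / 18187092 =151.64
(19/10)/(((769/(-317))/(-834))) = 2511591/3845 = 653.21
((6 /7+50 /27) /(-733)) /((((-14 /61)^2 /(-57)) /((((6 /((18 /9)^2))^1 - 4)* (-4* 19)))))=1719399680 /2262771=759.86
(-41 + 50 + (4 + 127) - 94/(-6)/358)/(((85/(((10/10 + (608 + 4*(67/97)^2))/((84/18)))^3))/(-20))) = -257080551820179185611959939/3477654788690555284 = -73923539.70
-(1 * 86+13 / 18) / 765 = -1561 / 13770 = -0.11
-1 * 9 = -9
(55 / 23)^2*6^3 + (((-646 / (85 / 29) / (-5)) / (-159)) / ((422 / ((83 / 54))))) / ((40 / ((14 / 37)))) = 21898995514050701 / 17729673579000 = 1235.16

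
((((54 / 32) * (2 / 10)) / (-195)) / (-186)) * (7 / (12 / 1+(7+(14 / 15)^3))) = 2835 / 862342624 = 0.00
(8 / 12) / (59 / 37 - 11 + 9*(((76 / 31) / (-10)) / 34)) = -194990 / 2769921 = -0.07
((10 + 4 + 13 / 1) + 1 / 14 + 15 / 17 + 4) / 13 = 585 / 238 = 2.46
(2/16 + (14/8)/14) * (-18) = -9/2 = -4.50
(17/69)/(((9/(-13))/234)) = -5746/69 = -83.28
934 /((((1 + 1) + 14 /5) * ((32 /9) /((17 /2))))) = 119085 /256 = 465.18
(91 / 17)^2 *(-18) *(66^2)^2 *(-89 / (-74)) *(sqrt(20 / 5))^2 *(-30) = 15103315300993920 / 10693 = 1412448826427.94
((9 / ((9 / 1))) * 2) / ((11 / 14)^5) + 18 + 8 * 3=7839790 / 161051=48.68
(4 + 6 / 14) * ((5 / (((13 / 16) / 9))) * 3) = 735.82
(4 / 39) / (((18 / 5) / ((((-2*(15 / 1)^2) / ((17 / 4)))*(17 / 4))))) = -500 / 39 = -12.82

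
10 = 10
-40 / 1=-40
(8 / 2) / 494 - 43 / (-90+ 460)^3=101295379 / 12511291000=0.01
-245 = -245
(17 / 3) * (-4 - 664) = -11356 / 3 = -3785.33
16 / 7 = 2.29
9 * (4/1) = 36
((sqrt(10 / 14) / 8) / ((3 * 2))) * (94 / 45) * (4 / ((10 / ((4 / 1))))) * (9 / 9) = 47 * sqrt(35) / 4725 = 0.06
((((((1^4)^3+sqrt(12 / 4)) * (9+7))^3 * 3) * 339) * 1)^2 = 2082298795130880 * sqrt(3)+3609317911560192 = 7215965221266332.88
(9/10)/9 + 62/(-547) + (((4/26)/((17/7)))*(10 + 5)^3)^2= 12212113309607/267160270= 45710.81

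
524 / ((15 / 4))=2096 / 15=139.73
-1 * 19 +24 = 5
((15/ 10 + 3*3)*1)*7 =147/ 2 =73.50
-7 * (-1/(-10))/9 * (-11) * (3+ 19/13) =2233/585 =3.82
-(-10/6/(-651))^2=-0.00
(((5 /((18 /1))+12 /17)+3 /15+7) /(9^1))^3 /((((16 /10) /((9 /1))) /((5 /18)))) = 1962985296761 /1671020565120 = 1.17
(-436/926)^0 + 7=8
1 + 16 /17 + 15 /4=387 /68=5.69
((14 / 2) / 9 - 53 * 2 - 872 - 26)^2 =81522841 / 81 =1006454.83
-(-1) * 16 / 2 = 8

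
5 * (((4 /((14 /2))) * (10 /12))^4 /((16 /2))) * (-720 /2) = -250000 /21609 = -11.57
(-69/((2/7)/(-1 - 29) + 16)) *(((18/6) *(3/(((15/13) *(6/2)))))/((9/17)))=-1547/73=-21.19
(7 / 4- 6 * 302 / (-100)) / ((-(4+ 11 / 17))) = -33779 / 7900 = -4.28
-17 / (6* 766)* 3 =-17 / 1532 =-0.01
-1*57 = -57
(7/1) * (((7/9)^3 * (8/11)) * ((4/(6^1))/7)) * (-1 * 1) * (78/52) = -2744/8019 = -0.34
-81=-81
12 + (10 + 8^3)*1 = 534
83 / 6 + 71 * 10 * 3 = 12863 / 6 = 2143.83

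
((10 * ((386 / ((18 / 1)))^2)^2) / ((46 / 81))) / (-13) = -6937440005 / 24219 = -286446.18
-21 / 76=-0.28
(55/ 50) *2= 11/ 5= 2.20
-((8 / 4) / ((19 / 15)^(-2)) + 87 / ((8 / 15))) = -299401 / 1800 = -166.33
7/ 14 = 1/ 2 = 0.50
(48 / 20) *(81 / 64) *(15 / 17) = 729 / 272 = 2.68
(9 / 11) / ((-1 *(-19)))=9 / 209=0.04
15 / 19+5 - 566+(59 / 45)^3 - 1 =-967763674 / 1731375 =-558.96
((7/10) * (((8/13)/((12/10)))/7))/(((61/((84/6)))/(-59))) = -1652/2379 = -0.69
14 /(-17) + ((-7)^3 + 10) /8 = -5773 /136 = -42.45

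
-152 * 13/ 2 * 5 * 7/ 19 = -1820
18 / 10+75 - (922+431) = -6381 / 5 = -1276.20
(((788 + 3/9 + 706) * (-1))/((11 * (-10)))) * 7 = 31381/330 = 95.09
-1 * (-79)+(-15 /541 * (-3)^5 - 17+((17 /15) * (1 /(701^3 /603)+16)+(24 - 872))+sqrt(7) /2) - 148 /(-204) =-12045211728721213 /15840549564485+sqrt(7) /2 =-759.08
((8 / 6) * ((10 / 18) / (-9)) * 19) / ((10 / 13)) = -494 / 243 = -2.03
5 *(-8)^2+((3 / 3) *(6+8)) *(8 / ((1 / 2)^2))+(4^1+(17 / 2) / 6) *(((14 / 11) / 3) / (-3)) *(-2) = 228551 / 297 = 769.53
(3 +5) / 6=4 / 3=1.33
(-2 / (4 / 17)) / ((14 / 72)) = -43.71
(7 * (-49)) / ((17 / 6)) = -2058 / 17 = -121.06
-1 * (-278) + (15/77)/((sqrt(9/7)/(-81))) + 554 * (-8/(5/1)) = -3042/5 - 405 * sqrt(7)/77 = -622.32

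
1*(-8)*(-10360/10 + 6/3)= 8272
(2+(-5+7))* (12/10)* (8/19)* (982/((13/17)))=3205248/1235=2595.34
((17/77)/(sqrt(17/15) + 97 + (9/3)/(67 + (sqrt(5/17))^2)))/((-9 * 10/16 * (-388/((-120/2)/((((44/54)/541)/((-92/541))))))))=423968238720/60029985432109 - 26477568 * sqrt(255)/5457271402919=0.01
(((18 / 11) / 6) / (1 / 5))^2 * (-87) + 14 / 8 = -77453 / 484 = -160.03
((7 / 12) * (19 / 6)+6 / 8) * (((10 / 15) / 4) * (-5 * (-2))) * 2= 935 / 108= 8.66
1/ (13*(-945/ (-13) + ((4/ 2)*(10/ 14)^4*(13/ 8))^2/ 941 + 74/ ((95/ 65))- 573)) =-1649102033264/ 9640287001226545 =-0.00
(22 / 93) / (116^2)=11 / 625704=0.00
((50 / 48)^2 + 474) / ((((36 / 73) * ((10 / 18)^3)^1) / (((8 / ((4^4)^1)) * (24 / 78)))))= 179787393 / 3328000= 54.02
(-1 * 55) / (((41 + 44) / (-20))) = 220 / 17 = 12.94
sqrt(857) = 29.27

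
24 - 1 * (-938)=962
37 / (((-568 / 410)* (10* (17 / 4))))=-1517 / 2414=-0.63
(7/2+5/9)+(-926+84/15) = -82471/90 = -916.34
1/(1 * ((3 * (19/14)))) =14/57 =0.25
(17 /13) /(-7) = -17 /91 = -0.19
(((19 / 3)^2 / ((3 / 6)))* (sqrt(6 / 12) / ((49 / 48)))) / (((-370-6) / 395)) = -285190* sqrt(2) / 6909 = -58.38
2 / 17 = 0.12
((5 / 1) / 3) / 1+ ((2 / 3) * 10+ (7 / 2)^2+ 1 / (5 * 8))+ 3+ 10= 4033 / 120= 33.61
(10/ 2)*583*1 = 2915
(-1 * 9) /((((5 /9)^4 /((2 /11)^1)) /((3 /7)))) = -354294 /48125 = -7.36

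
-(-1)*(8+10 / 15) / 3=26 / 9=2.89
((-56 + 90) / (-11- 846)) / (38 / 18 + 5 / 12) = -1224 / 77987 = -0.02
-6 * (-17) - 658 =-556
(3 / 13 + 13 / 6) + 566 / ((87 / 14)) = 211447 / 2262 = 93.48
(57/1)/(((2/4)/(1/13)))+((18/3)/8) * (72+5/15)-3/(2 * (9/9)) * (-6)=3745/52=72.02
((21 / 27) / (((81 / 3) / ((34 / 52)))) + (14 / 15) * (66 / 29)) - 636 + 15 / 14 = -2028954251 / 3206385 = -632.79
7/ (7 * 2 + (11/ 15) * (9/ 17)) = 595/ 1223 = 0.49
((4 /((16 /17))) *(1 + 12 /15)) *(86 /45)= 731 /50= 14.62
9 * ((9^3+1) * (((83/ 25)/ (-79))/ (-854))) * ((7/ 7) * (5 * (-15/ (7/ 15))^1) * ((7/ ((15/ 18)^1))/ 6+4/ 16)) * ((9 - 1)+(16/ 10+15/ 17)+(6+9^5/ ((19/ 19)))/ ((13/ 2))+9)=-81471516125373/ 104369902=-780603.55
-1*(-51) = 51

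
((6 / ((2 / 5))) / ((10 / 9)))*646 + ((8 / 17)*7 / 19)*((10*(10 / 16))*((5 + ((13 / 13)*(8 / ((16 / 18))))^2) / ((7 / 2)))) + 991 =3145576 / 323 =9738.63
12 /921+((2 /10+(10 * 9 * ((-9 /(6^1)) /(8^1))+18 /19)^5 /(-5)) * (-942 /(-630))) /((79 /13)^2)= 677485157538596273072123 /81614965464246681600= 8300.99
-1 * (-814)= 814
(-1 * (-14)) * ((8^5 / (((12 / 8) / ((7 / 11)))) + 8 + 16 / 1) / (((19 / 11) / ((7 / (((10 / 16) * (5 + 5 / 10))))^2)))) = 80703279104 / 172425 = 468048.60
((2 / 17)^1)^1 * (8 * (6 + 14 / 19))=2048 / 323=6.34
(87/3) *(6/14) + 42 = 381/7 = 54.43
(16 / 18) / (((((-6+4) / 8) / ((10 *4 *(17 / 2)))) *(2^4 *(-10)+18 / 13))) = 70720 / 9279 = 7.62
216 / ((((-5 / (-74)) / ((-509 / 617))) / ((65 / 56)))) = -13220766 / 4319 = -3061.07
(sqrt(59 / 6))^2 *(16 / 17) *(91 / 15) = 42952 / 765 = 56.15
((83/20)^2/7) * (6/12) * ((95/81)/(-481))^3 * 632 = -18664402145/1655954185135068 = -0.00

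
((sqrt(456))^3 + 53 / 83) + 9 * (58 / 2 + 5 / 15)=21965 / 83 + 912 * sqrt(114)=10002.13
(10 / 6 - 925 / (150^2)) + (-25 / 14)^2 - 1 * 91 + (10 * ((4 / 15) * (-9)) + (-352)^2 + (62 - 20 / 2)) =1365400103 / 11025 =123845.81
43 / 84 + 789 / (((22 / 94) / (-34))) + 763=-105203563 / 924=-113856.67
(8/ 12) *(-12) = -8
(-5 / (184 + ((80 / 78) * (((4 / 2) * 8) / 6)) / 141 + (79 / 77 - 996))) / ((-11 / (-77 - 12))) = 10277631 / 206026105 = 0.05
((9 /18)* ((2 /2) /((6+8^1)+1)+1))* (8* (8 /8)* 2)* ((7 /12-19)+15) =-1312 /45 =-29.16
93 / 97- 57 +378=31230 / 97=321.96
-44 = -44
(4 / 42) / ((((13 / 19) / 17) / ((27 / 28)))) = 2907 / 1274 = 2.28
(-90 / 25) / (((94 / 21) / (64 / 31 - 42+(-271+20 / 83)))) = 151089813 / 604655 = 249.88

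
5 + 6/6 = 6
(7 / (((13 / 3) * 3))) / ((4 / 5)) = 35 / 52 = 0.67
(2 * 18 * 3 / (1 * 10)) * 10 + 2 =110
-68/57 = -1.19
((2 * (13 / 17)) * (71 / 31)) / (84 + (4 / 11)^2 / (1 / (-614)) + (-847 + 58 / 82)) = -352231 / 84816961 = -0.00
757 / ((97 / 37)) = 28009 / 97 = 288.75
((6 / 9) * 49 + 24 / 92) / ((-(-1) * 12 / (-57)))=-10792 / 69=-156.41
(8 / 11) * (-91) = -728 / 11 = -66.18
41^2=1681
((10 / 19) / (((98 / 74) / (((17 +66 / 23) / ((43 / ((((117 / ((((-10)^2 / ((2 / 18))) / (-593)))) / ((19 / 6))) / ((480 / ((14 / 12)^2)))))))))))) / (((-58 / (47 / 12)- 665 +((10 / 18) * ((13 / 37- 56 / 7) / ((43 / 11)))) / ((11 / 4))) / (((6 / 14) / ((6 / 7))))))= 226681225459 / 24325658533548800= 0.00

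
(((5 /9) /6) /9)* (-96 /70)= -8 /567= -0.01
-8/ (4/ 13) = -26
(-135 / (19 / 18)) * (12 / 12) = -2430 / 19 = -127.89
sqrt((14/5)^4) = 196/25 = 7.84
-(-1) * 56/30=28/15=1.87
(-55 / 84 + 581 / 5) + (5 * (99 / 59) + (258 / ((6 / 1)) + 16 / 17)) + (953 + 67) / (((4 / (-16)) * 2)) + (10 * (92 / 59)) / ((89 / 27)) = -70012568317 / 37492140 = -1867.39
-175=-175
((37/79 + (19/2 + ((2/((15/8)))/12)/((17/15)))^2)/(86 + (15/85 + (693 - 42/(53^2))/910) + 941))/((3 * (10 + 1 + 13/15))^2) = 69193086251575/977528546493256152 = 0.00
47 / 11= 4.27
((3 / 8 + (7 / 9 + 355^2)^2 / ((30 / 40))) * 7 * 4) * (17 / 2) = 4898924331256543 / 972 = 5040045608288.62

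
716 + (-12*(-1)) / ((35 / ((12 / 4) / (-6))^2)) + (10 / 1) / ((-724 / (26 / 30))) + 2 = 27293983 / 38010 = 718.07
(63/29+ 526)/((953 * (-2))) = -0.28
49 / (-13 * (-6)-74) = 49 / 4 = 12.25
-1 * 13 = -13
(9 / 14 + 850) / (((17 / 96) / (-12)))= -6859584 / 119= -57643.56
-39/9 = -13/3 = -4.33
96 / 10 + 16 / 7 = 416 / 35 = 11.89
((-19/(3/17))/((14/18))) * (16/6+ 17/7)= -34561/49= -705.33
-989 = -989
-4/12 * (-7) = 7/3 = 2.33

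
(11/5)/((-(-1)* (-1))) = -11/5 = -2.20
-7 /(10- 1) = -7 /9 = -0.78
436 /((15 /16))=6976 /15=465.07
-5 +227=222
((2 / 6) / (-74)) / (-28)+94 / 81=194795 / 167832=1.16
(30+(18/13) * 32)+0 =74.31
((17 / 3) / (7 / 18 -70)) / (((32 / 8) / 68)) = -1734 / 1253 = -1.38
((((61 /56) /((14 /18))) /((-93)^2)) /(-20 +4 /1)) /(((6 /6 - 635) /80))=305 /238835408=0.00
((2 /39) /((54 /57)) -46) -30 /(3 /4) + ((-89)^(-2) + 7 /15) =-1188274981 /13901355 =-85.48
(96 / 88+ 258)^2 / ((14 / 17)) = 69041250 / 847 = 81512.69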